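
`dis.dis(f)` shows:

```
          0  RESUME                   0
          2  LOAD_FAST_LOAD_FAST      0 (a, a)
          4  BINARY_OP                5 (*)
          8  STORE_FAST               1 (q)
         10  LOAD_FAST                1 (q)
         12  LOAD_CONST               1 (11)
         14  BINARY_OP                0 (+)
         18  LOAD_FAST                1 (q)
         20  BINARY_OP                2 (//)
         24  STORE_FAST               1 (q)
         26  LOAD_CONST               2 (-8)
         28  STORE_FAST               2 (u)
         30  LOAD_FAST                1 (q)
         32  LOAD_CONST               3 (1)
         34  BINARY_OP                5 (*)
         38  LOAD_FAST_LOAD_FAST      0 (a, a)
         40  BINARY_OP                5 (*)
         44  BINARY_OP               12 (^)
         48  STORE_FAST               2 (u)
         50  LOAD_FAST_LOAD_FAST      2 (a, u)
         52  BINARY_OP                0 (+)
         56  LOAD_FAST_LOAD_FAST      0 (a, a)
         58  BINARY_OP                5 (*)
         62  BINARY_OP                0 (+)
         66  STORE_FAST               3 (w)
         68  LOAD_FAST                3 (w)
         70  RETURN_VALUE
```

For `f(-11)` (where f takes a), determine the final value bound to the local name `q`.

1

LOAD_FAST_LOAD_FAST a,a → push -11,-11. Stack: [-11, -11]
BINARY_OP * → -11 * -11 = 121. Stack: [121]
STORE_FAST q → q=121. Stack: []
LOAD_FAST q → push 121. Stack: [121]
LOAD_CONST → push 11. Stack: [121, 11]
BINARY_OP + → 121 + 11 = 132. Stack: [132]
LOAD_FAST q → push 121. Stack: [132, 121]
BINARY_OP // → 132 // 121 = 1. Stack: [1]
STORE_FAST q → q=1. Stack: []
LOAD_CONST → push -8. Stack: [-8]
STORE_FAST u → u=-8. Stack: []
LOAD_FAST q → push 1. Stack: [1]
LOAD_CONST → push 1. Stack: [1, 1]
BINARY_OP * → 1 * 1 = 1. Stack: [1]
LOAD_FAST_LOAD_FAST a,a → push -11,-11. Stack: [1, -11, -11]
BINARY_OP * → -11 * -11 = 121. Stack: [1, 121]
BINARY_OP ^ → 1 ^ 121 = 120. Stack: [120]
STORE_FAST u → u=120. Stack: []
LOAD_FAST_LOAD_FAST a,u → push -11,120. Stack: [-11, 120]
BINARY_OP + → -11 + 120 = 109. Stack: [109]
LOAD_FAST_LOAD_FAST a,a → push -11,-11. Stack: [109, -11, -11]
BINARY_OP * → -11 * -11 = 121. Stack: [109, 121]
BINARY_OP + → 109 + 121 = 230. Stack: [230]
STORE_FAST w → w=230. Stack: []
LOAD_FAST w → push 230. Stack: [230]
RETURN_VALUE → return 230.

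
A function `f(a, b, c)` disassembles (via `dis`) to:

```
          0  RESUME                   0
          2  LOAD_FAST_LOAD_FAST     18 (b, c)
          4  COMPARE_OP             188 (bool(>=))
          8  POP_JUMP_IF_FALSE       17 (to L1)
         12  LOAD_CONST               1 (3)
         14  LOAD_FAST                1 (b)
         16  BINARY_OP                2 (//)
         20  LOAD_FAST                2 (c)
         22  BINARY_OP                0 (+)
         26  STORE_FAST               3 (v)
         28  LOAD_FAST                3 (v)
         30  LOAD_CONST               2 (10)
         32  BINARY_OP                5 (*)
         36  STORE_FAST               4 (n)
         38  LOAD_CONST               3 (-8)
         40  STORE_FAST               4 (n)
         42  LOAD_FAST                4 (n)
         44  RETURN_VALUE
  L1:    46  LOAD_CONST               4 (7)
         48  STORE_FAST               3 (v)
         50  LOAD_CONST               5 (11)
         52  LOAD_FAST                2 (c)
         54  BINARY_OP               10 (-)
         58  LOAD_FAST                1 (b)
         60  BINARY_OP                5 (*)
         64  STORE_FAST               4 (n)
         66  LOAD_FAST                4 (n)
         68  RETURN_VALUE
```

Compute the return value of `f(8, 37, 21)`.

-8

LOAD_FAST_LOAD_FAST b,c → push 37,21. Stack: [37, 21]
COMPARE_OP bool(>=) → 37 vs 21 = True. Stack: [True]
POP_JUMP_IF_FALSE → pop True; no jump. Stack: []
LOAD_CONST → push 3. Stack: [3]
LOAD_FAST b → push 37. Stack: [3, 37]
BINARY_OP // → 3 // 37 = 0. Stack: [0]
LOAD_FAST c → push 21. Stack: [0, 21]
BINARY_OP + → 0 + 21 = 21. Stack: [21]
STORE_FAST v → v=21. Stack: []
LOAD_FAST v → push 21. Stack: [21]
LOAD_CONST → push 10. Stack: [21, 10]
BINARY_OP * → 21 * 10 = 210. Stack: [210]
STORE_FAST n → n=210. Stack: []
LOAD_CONST → push -8. Stack: [-8]
STORE_FAST n → n=-8. Stack: []
LOAD_FAST n → push -8. Stack: [-8]
RETURN_VALUE → return -8.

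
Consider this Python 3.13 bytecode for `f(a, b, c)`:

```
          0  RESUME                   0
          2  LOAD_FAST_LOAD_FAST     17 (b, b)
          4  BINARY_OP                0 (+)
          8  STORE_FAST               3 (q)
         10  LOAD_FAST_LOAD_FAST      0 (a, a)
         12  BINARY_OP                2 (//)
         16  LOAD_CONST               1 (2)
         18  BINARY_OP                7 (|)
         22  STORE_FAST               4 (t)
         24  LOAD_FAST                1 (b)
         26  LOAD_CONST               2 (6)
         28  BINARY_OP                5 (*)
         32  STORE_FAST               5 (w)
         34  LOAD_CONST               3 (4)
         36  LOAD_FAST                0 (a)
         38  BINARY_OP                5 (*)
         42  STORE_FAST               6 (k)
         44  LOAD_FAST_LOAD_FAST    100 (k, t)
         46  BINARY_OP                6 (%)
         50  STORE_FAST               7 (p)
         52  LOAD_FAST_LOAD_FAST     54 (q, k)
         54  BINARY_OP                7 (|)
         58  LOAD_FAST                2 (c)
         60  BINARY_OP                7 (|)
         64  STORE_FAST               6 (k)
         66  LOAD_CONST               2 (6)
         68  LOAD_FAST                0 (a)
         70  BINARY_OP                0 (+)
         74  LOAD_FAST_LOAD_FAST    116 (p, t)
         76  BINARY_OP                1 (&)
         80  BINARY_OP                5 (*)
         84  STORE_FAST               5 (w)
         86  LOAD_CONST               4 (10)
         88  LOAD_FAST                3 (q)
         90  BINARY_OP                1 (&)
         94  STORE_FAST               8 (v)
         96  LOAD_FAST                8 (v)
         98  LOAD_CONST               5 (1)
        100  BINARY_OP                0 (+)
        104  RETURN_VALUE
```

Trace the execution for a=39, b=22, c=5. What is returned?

9

LOAD_FAST_LOAD_FAST b,b → push 22,22. Stack: [22, 22]
BINARY_OP + → 22 + 22 = 44. Stack: [44]
STORE_FAST q → q=44. Stack: []
LOAD_FAST_LOAD_FAST a,a → push 39,39. Stack: [39, 39]
BINARY_OP // → 39 // 39 = 1. Stack: [1]
LOAD_CONST → push 2. Stack: [1, 2]
BINARY_OP | → 1 | 2 = 3. Stack: [3]
STORE_FAST t → t=3. Stack: []
LOAD_FAST b → push 22. Stack: [22]
LOAD_CONST → push 6. Stack: [22, 6]
BINARY_OP * → 22 * 6 = 132. Stack: [132]
STORE_FAST w → w=132. Stack: []
LOAD_CONST → push 4. Stack: [4]
LOAD_FAST a → push 39. Stack: [4, 39]
BINARY_OP * → 4 * 39 = 156. Stack: [156]
STORE_FAST k → k=156. Stack: []
LOAD_FAST_LOAD_FAST k,t → push 156,3. Stack: [156, 3]
BINARY_OP % → 156 % 3 = 0. Stack: [0]
STORE_FAST p → p=0. Stack: []
LOAD_FAST_LOAD_FAST q,k → push 44,156. Stack: [44, 156]
BINARY_OP | → 44 | 156 = 188. Stack: [188]
LOAD_FAST c → push 5. Stack: [188, 5]
BINARY_OP | → 188 | 5 = 189. Stack: [189]
STORE_FAST k → k=189. Stack: []
LOAD_CONST → push 6. Stack: [6]
LOAD_FAST a → push 39. Stack: [6, 39]
BINARY_OP + → 6 + 39 = 45. Stack: [45]
LOAD_FAST_LOAD_FAST p,t → push 0,3. Stack: [45, 0, 3]
BINARY_OP & → 0 & 3 = 0. Stack: [45, 0]
BINARY_OP * → 45 * 0 = 0. Stack: [0]
STORE_FAST w → w=0. Stack: []
LOAD_CONST → push 10. Stack: [10]
LOAD_FAST q → push 44. Stack: [10, 44]
BINARY_OP & → 10 & 44 = 8. Stack: [8]
STORE_FAST v → v=8. Stack: []
LOAD_FAST v → push 8. Stack: [8]
LOAD_CONST → push 1. Stack: [8, 1]
BINARY_OP + → 8 + 1 = 9. Stack: [9]
RETURN_VALUE → return 9.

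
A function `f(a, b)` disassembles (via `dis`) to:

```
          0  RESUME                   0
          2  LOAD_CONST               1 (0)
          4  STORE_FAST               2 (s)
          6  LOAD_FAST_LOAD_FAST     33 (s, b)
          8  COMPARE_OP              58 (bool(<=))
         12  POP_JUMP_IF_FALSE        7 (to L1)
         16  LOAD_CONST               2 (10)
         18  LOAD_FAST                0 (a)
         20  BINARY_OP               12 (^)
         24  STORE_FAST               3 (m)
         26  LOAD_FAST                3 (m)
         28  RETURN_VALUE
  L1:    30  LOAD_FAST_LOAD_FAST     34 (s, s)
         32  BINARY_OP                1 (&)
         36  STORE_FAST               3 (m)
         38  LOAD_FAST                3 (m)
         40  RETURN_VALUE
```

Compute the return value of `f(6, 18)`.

LOAD_CONST → push 0. Stack: [0]
STORE_FAST s → s=0. Stack: []
LOAD_FAST_LOAD_FAST s,b → push 0,18. Stack: [0, 18]
COMPARE_OP bool(<=) → 0 vs 18 = True. Stack: [True]
POP_JUMP_IF_FALSE → pop True; no jump. Stack: []
LOAD_CONST → push 10. Stack: [10]
LOAD_FAST a → push 6. Stack: [10, 6]
BINARY_OP ^ → 10 ^ 6 = 12. Stack: [12]
STORE_FAST m → m=12. Stack: []
LOAD_FAST m → push 12. Stack: [12]
RETURN_VALUE → return 12.

12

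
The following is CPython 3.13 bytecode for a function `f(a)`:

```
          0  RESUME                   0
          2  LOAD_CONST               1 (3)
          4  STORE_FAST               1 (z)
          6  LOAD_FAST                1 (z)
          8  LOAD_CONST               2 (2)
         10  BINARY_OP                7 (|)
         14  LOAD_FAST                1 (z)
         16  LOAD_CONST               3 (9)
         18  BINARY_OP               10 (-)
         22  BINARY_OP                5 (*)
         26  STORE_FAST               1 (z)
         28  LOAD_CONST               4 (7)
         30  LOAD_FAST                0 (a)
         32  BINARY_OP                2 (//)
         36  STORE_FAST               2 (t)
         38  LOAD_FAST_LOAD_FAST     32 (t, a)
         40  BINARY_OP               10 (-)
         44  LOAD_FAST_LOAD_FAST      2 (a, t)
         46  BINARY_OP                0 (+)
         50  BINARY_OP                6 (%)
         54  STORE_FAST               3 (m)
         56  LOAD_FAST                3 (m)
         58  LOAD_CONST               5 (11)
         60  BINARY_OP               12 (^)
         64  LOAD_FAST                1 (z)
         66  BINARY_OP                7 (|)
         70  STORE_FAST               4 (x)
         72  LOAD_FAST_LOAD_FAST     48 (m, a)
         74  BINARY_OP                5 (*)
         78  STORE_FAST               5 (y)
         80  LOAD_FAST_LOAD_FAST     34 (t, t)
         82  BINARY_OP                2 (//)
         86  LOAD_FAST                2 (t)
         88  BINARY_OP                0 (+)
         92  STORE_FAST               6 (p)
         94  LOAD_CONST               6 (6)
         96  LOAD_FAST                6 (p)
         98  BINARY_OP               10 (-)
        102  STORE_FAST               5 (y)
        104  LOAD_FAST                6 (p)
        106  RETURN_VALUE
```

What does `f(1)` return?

8

LOAD_CONST → push 3. Stack: [3]
STORE_FAST z → z=3. Stack: []
LOAD_FAST z → push 3. Stack: [3]
LOAD_CONST → push 2. Stack: [3, 2]
BINARY_OP | → 3 | 2 = 3. Stack: [3]
LOAD_FAST z → push 3. Stack: [3, 3]
LOAD_CONST → push 9. Stack: [3, 3, 9]
BINARY_OP - → 3 - 9 = -6. Stack: [3, -6]
BINARY_OP * → 3 * -6 = -18. Stack: [-18]
STORE_FAST z → z=-18. Stack: []
LOAD_CONST → push 7. Stack: [7]
LOAD_FAST a → push 1. Stack: [7, 1]
BINARY_OP // → 7 // 1 = 7. Stack: [7]
STORE_FAST t → t=7. Stack: []
LOAD_FAST_LOAD_FAST t,a → push 7,1. Stack: [7, 1]
BINARY_OP - → 7 - 1 = 6. Stack: [6]
LOAD_FAST_LOAD_FAST a,t → push 1,7. Stack: [6, 1, 7]
BINARY_OP + → 1 + 7 = 8. Stack: [6, 8]
BINARY_OP % → 6 % 8 = 6. Stack: [6]
STORE_FAST m → m=6. Stack: []
LOAD_FAST m → push 6. Stack: [6]
LOAD_CONST → push 11. Stack: [6, 11]
BINARY_OP ^ → 6 ^ 11 = 13. Stack: [13]
LOAD_FAST z → push -18. Stack: [13, -18]
BINARY_OP | → 13 | -18 = -17. Stack: [-17]
STORE_FAST x → x=-17. Stack: []
LOAD_FAST_LOAD_FAST m,a → push 6,1. Stack: [6, 1]
BINARY_OP * → 6 * 1 = 6. Stack: [6]
STORE_FAST y → y=6. Stack: []
LOAD_FAST_LOAD_FAST t,t → push 7,7. Stack: [7, 7]
BINARY_OP // → 7 // 7 = 1. Stack: [1]
LOAD_FAST t → push 7. Stack: [1, 7]
BINARY_OP + → 1 + 7 = 8. Stack: [8]
STORE_FAST p → p=8. Stack: []
LOAD_CONST → push 6. Stack: [6]
LOAD_FAST p → push 8. Stack: [6, 8]
BINARY_OP - → 6 - 8 = -2. Stack: [-2]
STORE_FAST y → y=-2. Stack: []
LOAD_FAST p → push 8. Stack: [8]
RETURN_VALUE → return 8.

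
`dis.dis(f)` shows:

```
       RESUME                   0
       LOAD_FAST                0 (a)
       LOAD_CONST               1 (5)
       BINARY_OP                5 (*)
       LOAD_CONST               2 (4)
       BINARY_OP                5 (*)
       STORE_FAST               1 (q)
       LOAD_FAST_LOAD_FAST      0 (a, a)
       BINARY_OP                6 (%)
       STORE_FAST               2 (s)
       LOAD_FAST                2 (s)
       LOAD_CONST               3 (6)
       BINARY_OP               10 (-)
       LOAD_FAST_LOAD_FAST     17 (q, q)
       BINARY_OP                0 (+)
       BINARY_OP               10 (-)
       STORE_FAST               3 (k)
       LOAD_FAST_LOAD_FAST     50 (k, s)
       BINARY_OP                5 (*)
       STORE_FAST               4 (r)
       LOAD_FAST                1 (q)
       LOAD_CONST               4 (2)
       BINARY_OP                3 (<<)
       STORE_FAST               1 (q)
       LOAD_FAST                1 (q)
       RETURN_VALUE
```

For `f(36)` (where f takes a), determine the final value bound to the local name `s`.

0

LOAD_FAST a → push 36. Stack: [36]
LOAD_CONST → push 5. Stack: [36, 5]
BINARY_OP * → 36 * 5 = 180. Stack: [180]
LOAD_CONST → push 4. Stack: [180, 4]
BINARY_OP * → 180 * 4 = 720. Stack: [720]
STORE_FAST q → q=720. Stack: []
LOAD_FAST_LOAD_FAST a,a → push 36,36. Stack: [36, 36]
BINARY_OP % → 36 % 36 = 0. Stack: [0]
STORE_FAST s → s=0. Stack: []
LOAD_FAST s → push 0. Stack: [0]
LOAD_CONST → push 6. Stack: [0, 6]
BINARY_OP - → 0 - 6 = -6. Stack: [-6]
LOAD_FAST_LOAD_FAST q,q → push 720,720. Stack: [-6, 720, 720]
BINARY_OP + → 720 + 720 = 1440. Stack: [-6, 1440]
BINARY_OP - → -6 - 1440 = -1446. Stack: [-1446]
STORE_FAST k → k=-1446. Stack: []
LOAD_FAST_LOAD_FAST k,s → push -1446,0. Stack: [-1446, 0]
BINARY_OP * → -1446 * 0 = 0. Stack: [0]
STORE_FAST r → r=0. Stack: []
LOAD_FAST q → push 720. Stack: [720]
LOAD_CONST → push 2. Stack: [720, 2]
BINARY_OP << → 720 << 2 = 2880. Stack: [2880]
STORE_FAST q → q=2880. Stack: []
LOAD_FAST q → push 2880. Stack: [2880]
RETURN_VALUE → return 2880.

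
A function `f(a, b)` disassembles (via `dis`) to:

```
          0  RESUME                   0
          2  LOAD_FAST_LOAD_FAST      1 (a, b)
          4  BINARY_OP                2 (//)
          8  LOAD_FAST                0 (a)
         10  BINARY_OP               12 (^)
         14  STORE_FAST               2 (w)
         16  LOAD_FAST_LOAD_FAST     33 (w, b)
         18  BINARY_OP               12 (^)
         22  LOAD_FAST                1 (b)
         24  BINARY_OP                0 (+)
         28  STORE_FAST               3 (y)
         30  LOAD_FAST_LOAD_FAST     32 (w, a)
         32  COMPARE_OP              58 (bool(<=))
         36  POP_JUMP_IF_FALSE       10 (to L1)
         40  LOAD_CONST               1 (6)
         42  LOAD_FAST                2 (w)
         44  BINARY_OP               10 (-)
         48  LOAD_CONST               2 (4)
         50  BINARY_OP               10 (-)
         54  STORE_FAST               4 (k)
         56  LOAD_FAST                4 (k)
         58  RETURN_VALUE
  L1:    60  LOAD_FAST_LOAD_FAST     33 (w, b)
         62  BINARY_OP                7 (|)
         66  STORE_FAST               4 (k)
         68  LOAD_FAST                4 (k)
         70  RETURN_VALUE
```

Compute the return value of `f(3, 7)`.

LOAD_FAST_LOAD_FAST a,b → push 3,7. Stack: [3, 7]
BINARY_OP // → 3 // 7 = 0. Stack: [0]
LOAD_FAST a → push 3. Stack: [0, 3]
BINARY_OP ^ → 0 ^ 3 = 3. Stack: [3]
STORE_FAST w → w=3. Stack: []
LOAD_FAST_LOAD_FAST w,b → push 3,7. Stack: [3, 7]
BINARY_OP ^ → 3 ^ 7 = 4. Stack: [4]
LOAD_FAST b → push 7. Stack: [4, 7]
BINARY_OP + → 4 + 7 = 11. Stack: [11]
STORE_FAST y → y=11. Stack: []
LOAD_FAST_LOAD_FAST w,a → push 3,3. Stack: [3, 3]
COMPARE_OP bool(<=) → 3 vs 3 = True. Stack: [True]
POP_JUMP_IF_FALSE → pop True; no jump. Stack: []
LOAD_CONST → push 6. Stack: [6]
LOAD_FAST w → push 3. Stack: [6, 3]
BINARY_OP - → 6 - 3 = 3. Stack: [3]
LOAD_CONST → push 4. Stack: [3, 4]
BINARY_OP - → 3 - 4 = -1. Stack: [-1]
STORE_FAST k → k=-1. Stack: []
LOAD_FAST k → push -1. Stack: [-1]
RETURN_VALUE → return -1.

-1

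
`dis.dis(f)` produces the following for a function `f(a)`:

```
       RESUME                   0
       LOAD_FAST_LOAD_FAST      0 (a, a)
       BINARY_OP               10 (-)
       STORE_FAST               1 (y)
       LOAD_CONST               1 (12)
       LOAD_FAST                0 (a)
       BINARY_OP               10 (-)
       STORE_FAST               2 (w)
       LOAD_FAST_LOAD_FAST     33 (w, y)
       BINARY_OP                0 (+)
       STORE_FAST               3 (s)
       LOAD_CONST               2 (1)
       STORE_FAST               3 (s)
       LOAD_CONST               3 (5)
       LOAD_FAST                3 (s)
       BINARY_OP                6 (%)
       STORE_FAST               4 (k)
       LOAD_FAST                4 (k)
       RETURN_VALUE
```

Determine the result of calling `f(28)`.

0

LOAD_FAST_LOAD_FAST a,a → push 28,28. Stack: [28, 28]
BINARY_OP - → 28 - 28 = 0. Stack: [0]
STORE_FAST y → y=0. Stack: []
LOAD_CONST → push 12. Stack: [12]
LOAD_FAST a → push 28. Stack: [12, 28]
BINARY_OP - → 12 - 28 = -16. Stack: [-16]
STORE_FAST w → w=-16. Stack: []
LOAD_FAST_LOAD_FAST w,y → push -16,0. Stack: [-16, 0]
BINARY_OP + → -16 + 0 = -16. Stack: [-16]
STORE_FAST s → s=-16. Stack: []
LOAD_CONST → push 1. Stack: [1]
STORE_FAST s → s=1. Stack: []
LOAD_CONST → push 5. Stack: [5]
LOAD_FAST s → push 1. Stack: [5, 1]
BINARY_OP % → 5 % 1 = 0. Stack: [0]
STORE_FAST k → k=0. Stack: []
LOAD_FAST k → push 0. Stack: [0]
RETURN_VALUE → return 0.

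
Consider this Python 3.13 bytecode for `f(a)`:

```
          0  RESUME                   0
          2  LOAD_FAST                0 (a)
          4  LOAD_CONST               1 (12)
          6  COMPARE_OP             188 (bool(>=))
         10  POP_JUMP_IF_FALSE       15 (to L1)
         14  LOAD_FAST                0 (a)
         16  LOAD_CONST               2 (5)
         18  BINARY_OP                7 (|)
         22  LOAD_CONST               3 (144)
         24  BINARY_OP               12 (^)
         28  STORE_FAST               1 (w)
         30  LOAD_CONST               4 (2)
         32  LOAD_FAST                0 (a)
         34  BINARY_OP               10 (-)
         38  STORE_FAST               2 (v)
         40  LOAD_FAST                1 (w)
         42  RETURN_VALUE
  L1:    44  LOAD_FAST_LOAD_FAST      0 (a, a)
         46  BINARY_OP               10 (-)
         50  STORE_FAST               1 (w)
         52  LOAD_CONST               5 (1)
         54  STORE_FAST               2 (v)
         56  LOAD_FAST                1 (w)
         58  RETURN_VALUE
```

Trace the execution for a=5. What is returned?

LOAD_FAST a → push 5. Stack: [5]
LOAD_CONST → push 12. Stack: [5, 12]
COMPARE_OP bool(>=) → 5 vs 12 = False. Stack: [False]
POP_JUMP_IF_FALSE → pop False; jump. Stack: []
LOAD_FAST_LOAD_FAST a,a → push 5,5. Stack: [5, 5]
BINARY_OP - → 5 - 5 = 0. Stack: [0]
STORE_FAST w → w=0. Stack: []
LOAD_CONST → push 1. Stack: [1]
STORE_FAST v → v=1. Stack: []
LOAD_FAST w → push 0. Stack: [0]
RETURN_VALUE → return 0.

0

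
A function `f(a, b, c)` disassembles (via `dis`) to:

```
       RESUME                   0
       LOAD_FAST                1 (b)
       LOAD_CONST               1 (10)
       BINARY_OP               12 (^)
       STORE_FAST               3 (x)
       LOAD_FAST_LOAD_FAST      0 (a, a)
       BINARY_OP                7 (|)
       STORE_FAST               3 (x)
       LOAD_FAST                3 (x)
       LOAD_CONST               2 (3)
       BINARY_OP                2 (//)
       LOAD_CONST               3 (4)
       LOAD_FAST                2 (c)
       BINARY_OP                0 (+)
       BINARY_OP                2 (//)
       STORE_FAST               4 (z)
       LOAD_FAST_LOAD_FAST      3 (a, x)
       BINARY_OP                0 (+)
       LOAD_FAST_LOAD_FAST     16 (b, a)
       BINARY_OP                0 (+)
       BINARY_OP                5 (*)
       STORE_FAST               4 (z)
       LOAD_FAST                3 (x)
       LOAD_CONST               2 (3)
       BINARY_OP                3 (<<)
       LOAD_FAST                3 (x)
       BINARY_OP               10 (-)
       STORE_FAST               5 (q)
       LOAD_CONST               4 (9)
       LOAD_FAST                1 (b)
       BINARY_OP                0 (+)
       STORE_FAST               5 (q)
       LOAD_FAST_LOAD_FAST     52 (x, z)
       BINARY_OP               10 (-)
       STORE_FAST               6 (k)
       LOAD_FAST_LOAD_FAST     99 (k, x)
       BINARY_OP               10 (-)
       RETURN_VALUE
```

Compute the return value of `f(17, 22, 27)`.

-1326

LOAD_FAST b → push 22. Stack: [22]
LOAD_CONST → push 10. Stack: [22, 10]
BINARY_OP ^ → 22 ^ 10 = 28. Stack: [28]
STORE_FAST x → x=28. Stack: []
LOAD_FAST_LOAD_FAST a,a → push 17,17. Stack: [17, 17]
BINARY_OP | → 17 | 17 = 17. Stack: [17]
STORE_FAST x → x=17. Stack: []
LOAD_FAST x → push 17. Stack: [17]
LOAD_CONST → push 3. Stack: [17, 3]
BINARY_OP // → 17 // 3 = 5. Stack: [5]
LOAD_CONST → push 4. Stack: [5, 4]
LOAD_FAST c → push 27. Stack: [5, 4, 27]
BINARY_OP + → 4 + 27 = 31. Stack: [5, 31]
BINARY_OP // → 5 // 31 = 0. Stack: [0]
STORE_FAST z → z=0. Stack: []
LOAD_FAST_LOAD_FAST a,x → push 17,17. Stack: [17, 17]
BINARY_OP + → 17 + 17 = 34. Stack: [34]
LOAD_FAST_LOAD_FAST b,a → push 22,17. Stack: [34, 22, 17]
BINARY_OP + → 22 + 17 = 39. Stack: [34, 39]
BINARY_OP * → 34 * 39 = 1326. Stack: [1326]
STORE_FAST z → z=1326. Stack: []
LOAD_FAST x → push 17. Stack: [17]
LOAD_CONST → push 3. Stack: [17, 3]
BINARY_OP << → 17 << 3 = 136. Stack: [136]
LOAD_FAST x → push 17. Stack: [136, 17]
BINARY_OP - → 136 - 17 = 119. Stack: [119]
STORE_FAST q → q=119. Stack: []
LOAD_CONST → push 9. Stack: [9]
LOAD_FAST b → push 22. Stack: [9, 22]
BINARY_OP + → 9 + 22 = 31. Stack: [31]
STORE_FAST q → q=31. Stack: []
LOAD_FAST_LOAD_FAST x,z → push 17,1326. Stack: [17, 1326]
BINARY_OP - → 17 - 1326 = -1309. Stack: [-1309]
STORE_FAST k → k=-1309. Stack: []
LOAD_FAST_LOAD_FAST k,x → push -1309,17. Stack: [-1309, 17]
BINARY_OP - → -1309 - 17 = -1326. Stack: [-1326]
RETURN_VALUE → return -1326.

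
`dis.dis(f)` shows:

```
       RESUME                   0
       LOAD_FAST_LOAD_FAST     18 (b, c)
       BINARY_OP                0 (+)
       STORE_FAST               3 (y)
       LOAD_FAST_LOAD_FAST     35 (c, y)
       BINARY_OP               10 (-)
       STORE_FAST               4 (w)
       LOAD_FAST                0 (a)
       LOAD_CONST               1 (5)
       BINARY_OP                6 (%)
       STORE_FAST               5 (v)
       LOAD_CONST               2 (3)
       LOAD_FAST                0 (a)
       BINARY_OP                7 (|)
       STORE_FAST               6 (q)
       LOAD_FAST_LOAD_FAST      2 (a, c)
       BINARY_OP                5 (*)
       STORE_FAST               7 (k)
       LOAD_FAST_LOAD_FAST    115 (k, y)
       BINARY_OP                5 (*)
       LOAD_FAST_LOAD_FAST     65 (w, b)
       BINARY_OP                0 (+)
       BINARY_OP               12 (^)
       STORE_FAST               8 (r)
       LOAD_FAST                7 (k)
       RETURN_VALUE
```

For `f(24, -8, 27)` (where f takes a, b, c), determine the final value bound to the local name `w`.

LOAD_FAST_LOAD_FAST b,c → push -8,27. Stack: [-8, 27]
BINARY_OP + → -8 + 27 = 19. Stack: [19]
STORE_FAST y → y=19. Stack: []
LOAD_FAST_LOAD_FAST c,y → push 27,19. Stack: [27, 19]
BINARY_OP - → 27 - 19 = 8. Stack: [8]
STORE_FAST w → w=8. Stack: []
LOAD_FAST a → push 24. Stack: [24]
LOAD_CONST → push 5. Stack: [24, 5]
BINARY_OP % → 24 % 5 = 4. Stack: [4]
STORE_FAST v → v=4. Stack: []
LOAD_CONST → push 3. Stack: [3]
LOAD_FAST a → push 24. Stack: [3, 24]
BINARY_OP | → 3 | 24 = 27. Stack: [27]
STORE_FAST q → q=27. Stack: []
LOAD_FAST_LOAD_FAST a,c → push 24,27. Stack: [24, 27]
BINARY_OP * → 24 * 27 = 648. Stack: [648]
STORE_FAST k → k=648. Stack: []
LOAD_FAST_LOAD_FAST k,y → push 648,19. Stack: [648, 19]
BINARY_OP * → 648 * 19 = 12312. Stack: [12312]
LOAD_FAST_LOAD_FAST w,b → push 8,-8. Stack: [12312, 8, -8]
BINARY_OP + → 8 + -8 = 0. Stack: [12312, 0]
BINARY_OP ^ → 12312 ^ 0 = 12312. Stack: [12312]
STORE_FAST r → r=12312. Stack: []
LOAD_FAST k → push 648. Stack: [648]
RETURN_VALUE → return 648.

8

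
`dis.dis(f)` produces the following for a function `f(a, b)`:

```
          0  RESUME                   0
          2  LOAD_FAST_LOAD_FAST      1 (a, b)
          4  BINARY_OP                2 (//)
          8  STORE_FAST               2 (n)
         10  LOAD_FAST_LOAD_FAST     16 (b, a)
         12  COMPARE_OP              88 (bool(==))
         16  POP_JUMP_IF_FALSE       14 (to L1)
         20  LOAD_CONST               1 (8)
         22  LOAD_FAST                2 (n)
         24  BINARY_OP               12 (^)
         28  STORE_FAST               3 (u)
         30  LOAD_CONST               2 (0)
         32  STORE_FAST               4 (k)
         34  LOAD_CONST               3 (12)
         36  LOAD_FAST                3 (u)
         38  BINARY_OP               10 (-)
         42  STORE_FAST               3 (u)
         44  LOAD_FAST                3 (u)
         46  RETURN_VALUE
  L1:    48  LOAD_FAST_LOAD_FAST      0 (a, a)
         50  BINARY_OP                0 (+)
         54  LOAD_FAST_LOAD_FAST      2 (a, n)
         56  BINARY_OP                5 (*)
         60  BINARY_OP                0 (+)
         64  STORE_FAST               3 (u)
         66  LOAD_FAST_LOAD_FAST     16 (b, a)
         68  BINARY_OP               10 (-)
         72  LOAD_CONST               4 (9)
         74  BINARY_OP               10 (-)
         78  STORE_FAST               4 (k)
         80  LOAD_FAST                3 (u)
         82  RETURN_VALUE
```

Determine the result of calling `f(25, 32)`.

50

LOAD_FAST_LOAD_FAST a,b → push 25,32. Stack: [25, 32]
BINARY_OP // → 25 // 32 = 0. Stack: [0]
STORE_FAST n → n=0. Stack: []
LOAD_FAST_LOAD_FAST b,a → push 32,25. Stack: [32, 25]
COMPARE_OP bool(==) → 32 vs 25 = False. Stack: [False]
POP_JUMP_IF_FALSE → pop False; jump. Stack: []
LOAD_FAST_LOAD_FAST a,a → push 25,25. Stack: [25, 25]
BINARY_OP + → 25 + 25 = 50. Stack: [50]
LOAD_FAST_LOAD_FAST a,n → push 25,0. Stack: [50, 25, 0]
BINARY_OP * → 25 * 0 = 0. Stack: [50, 0]
BINARY_OP + → 50 + 0 = 50. Stack: [50]
STORE_FAST u → u=50. Stack: []
LOAD_FAST_LOAD_FAST b,a → push 32,25. Stack: [32, 25]
BINARY_OP - → 32 - 25 = 7. Stack: [7]
LOAD_CONST → push 9. Stack: [7, 9]
BINARY_OP - → 7 - 9 = -2. Stack: [-2]
STORE_FAST k → k=-2. Stack: []
LOAD_FAST u → push 50. Stack: [50]
RETURN_VALUE → return 50.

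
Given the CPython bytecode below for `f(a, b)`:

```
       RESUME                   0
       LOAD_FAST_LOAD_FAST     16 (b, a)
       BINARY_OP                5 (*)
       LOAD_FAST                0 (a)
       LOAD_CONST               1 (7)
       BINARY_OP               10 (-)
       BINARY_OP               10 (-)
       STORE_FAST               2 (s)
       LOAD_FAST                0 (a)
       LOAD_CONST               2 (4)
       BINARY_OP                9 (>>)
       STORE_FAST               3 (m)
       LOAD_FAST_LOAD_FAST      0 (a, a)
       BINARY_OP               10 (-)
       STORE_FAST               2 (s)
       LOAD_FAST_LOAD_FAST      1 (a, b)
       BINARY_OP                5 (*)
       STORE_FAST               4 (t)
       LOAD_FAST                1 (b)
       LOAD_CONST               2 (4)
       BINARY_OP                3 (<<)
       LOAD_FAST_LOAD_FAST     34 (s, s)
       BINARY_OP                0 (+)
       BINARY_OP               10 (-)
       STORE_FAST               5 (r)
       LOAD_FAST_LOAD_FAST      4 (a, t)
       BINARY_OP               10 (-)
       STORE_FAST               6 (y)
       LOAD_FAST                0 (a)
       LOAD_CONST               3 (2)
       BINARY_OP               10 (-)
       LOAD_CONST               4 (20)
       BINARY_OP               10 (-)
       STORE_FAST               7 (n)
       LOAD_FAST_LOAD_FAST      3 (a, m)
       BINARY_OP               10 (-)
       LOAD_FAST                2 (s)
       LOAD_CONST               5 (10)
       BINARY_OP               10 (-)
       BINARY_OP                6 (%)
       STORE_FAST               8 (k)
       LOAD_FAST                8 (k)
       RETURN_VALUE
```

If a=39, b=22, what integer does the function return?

LOAD_FAST_LOAD_FAST b,a → push 22,39. Stack: [22, 39]
BINARY_OP * → 22 * 39 = 858. Stack: [858]
LOAD_FAST a → push 39. Stack: [858, 39]
LOAD_CONST → push 7. Stack: [858, 39, 7]
BINARY_OP - → 39 - 7 = 32. Stack: [858, 32]
BINARY_OP - → 858 - 32 = 826. Stack: [826]
STORE_FAST s → s=826. Stack: []
LOAD_FAST a → push 39. Stack: [39]
LOAD_CONST → push 4. Stack: [39, 4]
BINARY_OP >> → 39 >> 4 = 2. Stack: [2]
STORE_FAST m → m=2. Stack: []
LOAD_FAST_LOAD_FAST a,a → push 39,39. Stack: [39, 39]
BINARY_OP - → 39 - 39 = 0. Stack: [0]
STORE_FAST s → s=0. Stack: []
LOAD_FAST_LOAD_FAST a,b → push 39,22. Stack: [39, 22]
BINARY_OP * → 39 * 22 = 858. Stack: [858]
STORE_FAST t → t=858. Stack: []
LOAD_FAST b → push 22. Stack: [22]
LOAD_CONST → push 4. Stack: [22, 4]
BINARY_OP << → 22 << 4 = 352. Stack: [352]
LOAD_FAST_LOAD_FAST s,s → push 0,0. Stack: [352, 0, 0]
BINARY_OP + → 0 + 0 = 0. Stack: [352, 0]
BINARY_OP - → 352 - 0 = 352. Stack: [352]
STORE_FAST r → r=352. Stack: []
LOAD_FAST_LOAD_FAST a,t → push 39,858. Stack: [39, 858]
BINARY_OP - → 39 - 858 = -819. Stack: [-819]
STORE_FAST y → y=-819. Stack: []
LOAD_FAST a → push 39. Stack: [39]
LOAD_CONST → push 2. Stack: [39, 2]
BINARY_OP - → 39 - 2 = 37. Stack: [37]
LOAD_CONST → push 20. Stack: [37, 20]
BINARY_OP - → 37 - 20 = 17. Stack: [17]
STORE_FAST n → n=17. Stack: []
LOAD_FAST_LOAD_FAST a,m → push 39,2. Stack: [39, 2]
BINARY_OP - → 39 - 2 = 37. Stack: [37]
LOAD_FAST s → push 0. Stack: [37, 0]
LOAD_CONST → push 10. Stack: [37, 0, 10]
BINARY_OP - → 0 - 10 = -10. Stack: [37, -10]
BINARY_OP % → 37 % -10 = -3. Stack: [-3]
STORE_FAST k → k=-3. Stack: []
LOAD_FAST k → push -3. Stack: [-3]
RETURN_VALUE → return -3.

-3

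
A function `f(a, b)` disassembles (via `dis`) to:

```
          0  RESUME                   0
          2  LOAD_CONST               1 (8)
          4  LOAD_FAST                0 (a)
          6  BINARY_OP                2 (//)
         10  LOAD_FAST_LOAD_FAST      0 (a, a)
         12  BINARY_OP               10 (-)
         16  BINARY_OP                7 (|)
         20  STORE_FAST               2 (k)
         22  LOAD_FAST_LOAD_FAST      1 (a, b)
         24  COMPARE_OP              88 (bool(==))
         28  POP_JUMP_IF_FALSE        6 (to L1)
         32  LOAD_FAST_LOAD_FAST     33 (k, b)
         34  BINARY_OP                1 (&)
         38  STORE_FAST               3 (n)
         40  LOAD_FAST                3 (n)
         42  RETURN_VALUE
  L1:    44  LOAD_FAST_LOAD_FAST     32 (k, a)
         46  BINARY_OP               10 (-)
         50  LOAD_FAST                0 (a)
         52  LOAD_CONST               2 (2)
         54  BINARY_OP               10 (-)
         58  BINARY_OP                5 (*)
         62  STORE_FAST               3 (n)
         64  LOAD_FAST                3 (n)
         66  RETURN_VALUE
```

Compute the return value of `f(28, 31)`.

LOAD_CONST → push 8. Stack: [8]
LOAD_FAST a → push 28. Stack: [8, 28]
BINARY_OP // → 8 // 28 = 0. Stack: [0]
LOAD_FAST_LOAD_FAST a,a → push 28,28. Stack: [0, 28, 28]
BINARY_OP - → 28 - 28 = 0. Stack: [0, 0]
BINARY_OP | → 0 | 0 = 0. Stack: [0]
STORE_FAST k → k=0. Stack: []
LOAD_FAST_LOAD_FAST a,b → push 28,31. Stack: [28, 31]
COMPARE_OP bool(==) → 28 vs 31 = False. Stack: [False]
POP_JUMP_IF_FALSE → pop False; jump. Stack: []
LOAD_FAST_LOAD_FAST k,a → push 0,28. Stack: [0, 28]
BINARY_OP - → 0 - 28 = -28. Stack: [-28]
LOAD_FAST a → push 28. Stack: [-28, 28]
LOAD_CONST → push 2. Stack: [-28, 28, 2]
BINARY_OP - → 28 - 2 = 26. Stack: [-28, 26]
BINARY_OP * → -28 * 26 = -728. Stack: [-728]
STORE_FAST n → n=-728. Stack: []
LOAD_FAST n → push -728. Stack: [-728]
RETURN_VALUE → return -728.

-728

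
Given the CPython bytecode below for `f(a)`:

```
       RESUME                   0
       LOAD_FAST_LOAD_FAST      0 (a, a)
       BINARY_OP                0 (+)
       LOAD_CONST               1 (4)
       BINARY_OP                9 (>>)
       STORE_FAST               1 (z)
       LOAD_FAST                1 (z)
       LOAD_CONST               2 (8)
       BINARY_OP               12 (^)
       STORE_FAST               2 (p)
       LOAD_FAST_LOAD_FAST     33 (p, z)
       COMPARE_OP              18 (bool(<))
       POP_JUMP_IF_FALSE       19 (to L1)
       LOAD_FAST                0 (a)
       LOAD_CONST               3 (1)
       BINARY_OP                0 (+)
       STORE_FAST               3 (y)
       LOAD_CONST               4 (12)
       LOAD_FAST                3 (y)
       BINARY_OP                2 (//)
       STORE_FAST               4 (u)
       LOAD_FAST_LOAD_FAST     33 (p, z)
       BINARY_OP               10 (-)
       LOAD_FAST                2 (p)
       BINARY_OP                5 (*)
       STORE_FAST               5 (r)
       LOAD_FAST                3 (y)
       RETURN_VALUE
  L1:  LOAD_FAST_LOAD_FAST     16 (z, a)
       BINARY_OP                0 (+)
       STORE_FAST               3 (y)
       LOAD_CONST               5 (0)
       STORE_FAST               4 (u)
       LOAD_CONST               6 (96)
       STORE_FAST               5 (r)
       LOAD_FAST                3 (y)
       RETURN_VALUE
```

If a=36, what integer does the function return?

40

LOAD_FAST_LOAD_FAST a,a → push 36,36. Stack: [36, 36]
BINARY_OP + → 36 + 36 = 72. Stack: [72]
LOAD_CONST → push 4. Stack: [72, 4]
BINARY_OP >> → 72 >> 4 = 4. Stack: [4]
STORE_FAST z → z=4. Stack: []
LOAD_FAST z → push 4. Stack: [4]
LOAD_CONST → push 8. Stack: [4, 8]
BINARY_OP ^ → 4 ^ 8 = 12. Stack: [12]
STORE_FAST p → p=12. Stack: []
LOAD_FAST_LOAD_FAST p,z → push 12,4. Stack: [12, 4]
COMPARE_OP bool(<) → 12 vs 4 = False. Stack: [False]
POP_JUMP_IF_FALSE → pop False; jump. Stack: []
LOAD_FAST_LOAD_FAST z,a → push 4,36. Stack: [4, 36]
BINARY_OP + → 4 + 36 = 40. Stack: [40]
STORE_FAST y → y=40. Stack: []
LOAD_CONST → push 0. Stack: [0]
STORE_FAST u → u=0. Stack: []
LOAD_CONST → push 96. Stack: [96]
STORE_FAST r → r=96. Stack: []
LOAD_FAST y → push 40. Stack: [40]
RETURN_VALUE → return 40.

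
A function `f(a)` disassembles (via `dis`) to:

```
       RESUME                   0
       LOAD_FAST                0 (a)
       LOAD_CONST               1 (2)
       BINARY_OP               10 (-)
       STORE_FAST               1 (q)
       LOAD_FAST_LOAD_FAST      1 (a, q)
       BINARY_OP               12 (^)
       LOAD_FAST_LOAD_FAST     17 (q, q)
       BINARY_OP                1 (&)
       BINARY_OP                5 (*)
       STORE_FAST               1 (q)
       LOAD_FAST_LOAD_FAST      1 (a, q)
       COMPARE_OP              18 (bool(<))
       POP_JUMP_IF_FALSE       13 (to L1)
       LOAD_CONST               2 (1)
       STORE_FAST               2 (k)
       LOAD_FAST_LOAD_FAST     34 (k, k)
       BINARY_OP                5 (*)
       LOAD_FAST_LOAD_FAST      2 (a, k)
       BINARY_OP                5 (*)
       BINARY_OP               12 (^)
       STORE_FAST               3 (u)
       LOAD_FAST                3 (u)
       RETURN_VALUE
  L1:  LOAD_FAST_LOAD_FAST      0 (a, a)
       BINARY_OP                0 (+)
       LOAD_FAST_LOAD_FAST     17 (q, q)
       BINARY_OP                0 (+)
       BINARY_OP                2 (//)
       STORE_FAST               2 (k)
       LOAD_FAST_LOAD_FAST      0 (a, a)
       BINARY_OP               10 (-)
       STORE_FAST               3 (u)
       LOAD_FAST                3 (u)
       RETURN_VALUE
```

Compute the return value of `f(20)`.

LOAD_FAST a → push 20. Stack: [20]
LOAD_CONST → push 2. Stack: [20, 2]
BINARY_OP - → 20 - 2 = 18. Stack: [18]
STORE_FAST q → q=18. Stack: []
LOAD_FAST_LOAD_FAST a,q → push 20,18. Stack: [20, 18]
BINARY_OP ^ → 20 ^ 18 = 6. Stack: [6]
LOAD_FAST_LOAD_FAST q,q → push 18,18. Stack: [6, 18, 18]
BINARY_OP & → 18 & 18 = 18. Stack: [6, 18]
BINARY_OP * → 6 * 18 = 108. Stack: [108]
STORE_FAST q → q=108. Stack: []
LOAD_FAST_LOAD_FAST a,q → push 20,108. Stack: [20, 108]
COMPARE_OP bool(<) → 20 vs 108 = True. Stack: [True]
POP_JUMP_IF_FALSE → pop True; no jump. Stack: []
LOAD_CONST → push 1. Stack: [1]
STORE_FAST k → k=1. Stack: []
LOAD_FAST_LOAD_FAST k,k → push 1,1. Stack: [1, 1]
BINARY_OP * → 1 * 1 = 1. Stack: [1]
LOAD_FAST_LOAD_FAST a,k → push 20,1. Stack: [1, 20, 1]
BINARY_OP * → 20 * 1 = 20. Stack: [1, 20]
BINARY_OP ^ → 1 ^ 20 = 21. Stack: [21]
STORE_FAST u → u=21. Stack: []
LOAD_FAST u → push 21. Stack: [21]
RETURN_VALUE → return 21.

21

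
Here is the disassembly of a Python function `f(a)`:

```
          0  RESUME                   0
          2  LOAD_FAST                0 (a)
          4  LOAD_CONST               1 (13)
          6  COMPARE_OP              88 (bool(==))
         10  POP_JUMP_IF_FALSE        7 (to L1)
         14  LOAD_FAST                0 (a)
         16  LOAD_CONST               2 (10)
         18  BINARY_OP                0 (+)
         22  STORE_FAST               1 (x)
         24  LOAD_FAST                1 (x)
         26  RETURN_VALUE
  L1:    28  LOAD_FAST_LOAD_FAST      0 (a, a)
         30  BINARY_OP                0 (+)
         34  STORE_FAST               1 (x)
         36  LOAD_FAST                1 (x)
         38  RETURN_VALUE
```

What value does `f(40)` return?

80

LOAD_FAST a → push 40. Stack: [40]
LOAD_CONST → push 13. Stack: [40, 13]
COMPARE_OP bool(==) → 40 vs 13 = False. Stack: [False]
POP_JUMP_IF_FALSE → pop False; jump. Stack: []
LOAD_FAST_LOAD_FAST a,a → push 40,40. Stack: [40, 40]
BINARY_OP + → 40 + 40 = 80. Stack: [80]
STORE_FAST x → x=80. Stack: []
LOAD_FAST x → push 80. Stack: [80]
RETURN_VALUE → return 80.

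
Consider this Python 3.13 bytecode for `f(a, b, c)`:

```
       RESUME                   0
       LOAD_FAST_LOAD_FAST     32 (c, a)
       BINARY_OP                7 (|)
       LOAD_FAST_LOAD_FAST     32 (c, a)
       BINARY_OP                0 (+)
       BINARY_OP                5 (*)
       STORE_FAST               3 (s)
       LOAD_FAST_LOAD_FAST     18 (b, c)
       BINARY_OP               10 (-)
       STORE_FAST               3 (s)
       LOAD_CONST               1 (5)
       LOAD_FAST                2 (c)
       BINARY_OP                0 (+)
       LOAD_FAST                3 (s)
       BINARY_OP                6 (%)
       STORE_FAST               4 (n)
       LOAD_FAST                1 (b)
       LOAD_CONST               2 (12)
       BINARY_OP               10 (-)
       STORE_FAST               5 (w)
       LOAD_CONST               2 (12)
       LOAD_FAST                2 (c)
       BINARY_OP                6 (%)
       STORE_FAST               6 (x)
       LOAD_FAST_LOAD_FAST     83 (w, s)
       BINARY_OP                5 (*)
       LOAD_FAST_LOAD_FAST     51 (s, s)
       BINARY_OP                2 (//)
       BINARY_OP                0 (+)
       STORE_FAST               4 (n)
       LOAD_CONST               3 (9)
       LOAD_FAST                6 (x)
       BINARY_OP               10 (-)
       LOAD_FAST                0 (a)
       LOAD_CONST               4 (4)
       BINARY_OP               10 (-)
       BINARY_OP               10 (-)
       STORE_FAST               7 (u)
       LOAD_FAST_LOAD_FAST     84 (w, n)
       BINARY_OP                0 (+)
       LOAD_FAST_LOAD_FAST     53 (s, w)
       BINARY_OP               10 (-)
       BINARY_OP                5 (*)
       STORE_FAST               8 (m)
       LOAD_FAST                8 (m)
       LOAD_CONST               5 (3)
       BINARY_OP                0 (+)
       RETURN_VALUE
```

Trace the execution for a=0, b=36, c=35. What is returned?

-1124

LOAD_FAST_LOAD_FAST c,a → push 35,0. Stack: [35, 0]
BINARY_OP | → 35 | 0 = 35. Stack: [35]
LOAD_FAST_LOAD_FAST c,a → push 35,0. Stack: [35, 35, 0]
BINARY_OP + → 35 + 0 = 35. Stack: [35, 35]
BINARY_OP * → 35 * 35 = 1225. Stack: [1225]
STORE_FAST s → s=1225. Stack: []
LOAD_FAST_LOAD_FAST b,c → push 36,35. Stack: [36, 35]
BINARY_OP - → 36 - 35 = 1. Stack: [1]
STORE_FAST s → s=1. Stack: []
LOAD_CONST → push 5. Stack: [5]
LOAD_FAST c → push 35. Stack: [5, 35]
BINARY_OP + → 5 + 35 = 40. Stack: [40]
LOAD_FAST s → push 1. Stack: [40, 1]
BINARY_OP % → 40 % 1 = 0. Stack: [0]
STORE_FAST n → n=0. Stack: []
LOAD_FAST b → push 36. Stack: [36]
LOAD_CONST → push 12. Stack: [36, 12]
BINARY_OP - → 36 - 12 = 24. Stack: [24]
STORE_FAST w → w=24. Stack: []
LOAD_CONST → push 12. Stack: [12]
LOAD_FAST c → push 35. Stack: [12, 35]
BINARY_OP % → 12 % 35 = 12. Stack: [12]
STORE_FAST x → x=12. Stack: []
LOAD_FAST_LOAD_FAST w,s → push 24,1. Stack: [24, 1]
BINARY_OP * → 24 * 1 = 24. Stack: [24]
LOAD_FAST_LOAD_FAST s,s → push 1,1. Stack: [24, 1, 1]
BINARY_OP // → 1 // 1 = 1. Stack: [24, 1]
BINARY_OP + → 24 + 1 = 25. Stack: [25]
STORE_FAST n → n=25. Stack: []
LOAD_CONST → push 9. Stack: [9]
LOAD_FAST x → push 12. Stack: [9, 12]
BINARY_OP - → 9 - 12 = -3. Stack: [-3]
LOAD_FAST a → push 0. Stack: [-3, 0]
LOAD_CONST → push 4. Stack: [-3, 0, 4]
BINARY_OP - → 0 - 4 = -4. Stack: [-3, -4]
BINARY_OP - → -3 - -4 = 1. Stack: [1]
STORE_FAST u → u=1. Stack: []
LOAD_FAST_LOAD_FAST w,n → push 24,25. Stack: [24, 25]
BINARY_OP + → 24 + 25 = 49. Stack: [49]
LOAD_FAST_LOAD_FAST s,w → push 1,24. Stack: [49, 1, 24]
BINARY_OP - → 1 - 24 = -23. Stack: [49, -23]
BINARY_OP * → 49 * -23 = -1127. Stack: [-1127]
STORE_FAST m → m=-1127. Stack: []
LOAD_FAST m → push -1127. Stack: [-1127]
LOAD_CONST → push 3. Stack: [-1127, 3]
BINARY_OP + → -1127 + 3 = -1124. Stack: [-1124]
RETURN_VALUE → return -1124.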